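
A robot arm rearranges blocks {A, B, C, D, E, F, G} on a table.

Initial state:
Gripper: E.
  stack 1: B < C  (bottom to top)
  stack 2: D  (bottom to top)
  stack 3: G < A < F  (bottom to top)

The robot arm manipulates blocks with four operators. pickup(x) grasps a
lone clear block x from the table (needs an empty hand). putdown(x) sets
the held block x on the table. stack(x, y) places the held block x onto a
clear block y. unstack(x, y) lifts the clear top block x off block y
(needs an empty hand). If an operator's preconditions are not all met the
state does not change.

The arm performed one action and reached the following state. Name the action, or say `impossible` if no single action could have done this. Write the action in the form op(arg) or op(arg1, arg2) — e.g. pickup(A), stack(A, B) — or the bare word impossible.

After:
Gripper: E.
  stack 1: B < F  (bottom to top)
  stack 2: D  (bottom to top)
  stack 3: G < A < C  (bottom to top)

target: towers=[B/F; D; G/A/C] holding=E
        putdown(E) → towers=[B/C; D; E; G/A/F] holding=-
       stack(E, F) → towers=[B/C; D; G/A/F/E] holding=-
       stack(E, D) → towers=[B/C; D/E; G/A/F] holding=-
       stack(E, C) → towers=[B/C/E; D; G/A/F] holding=-
none of the 4 applicable actions match → impossible

impossible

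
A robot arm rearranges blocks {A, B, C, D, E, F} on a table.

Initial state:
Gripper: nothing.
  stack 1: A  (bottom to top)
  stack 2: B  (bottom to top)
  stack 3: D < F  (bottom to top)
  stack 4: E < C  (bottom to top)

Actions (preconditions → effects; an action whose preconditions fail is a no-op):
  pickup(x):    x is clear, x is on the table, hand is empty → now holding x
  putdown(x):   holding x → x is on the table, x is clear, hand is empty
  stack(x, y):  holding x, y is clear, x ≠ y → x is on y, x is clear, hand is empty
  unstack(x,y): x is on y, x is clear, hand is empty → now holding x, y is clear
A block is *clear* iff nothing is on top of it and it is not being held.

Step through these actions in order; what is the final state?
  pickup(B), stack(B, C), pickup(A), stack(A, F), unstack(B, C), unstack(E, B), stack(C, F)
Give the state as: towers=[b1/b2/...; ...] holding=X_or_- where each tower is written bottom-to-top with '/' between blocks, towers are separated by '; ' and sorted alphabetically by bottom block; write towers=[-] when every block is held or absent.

towers=[D/F/A; E/C] holding=B

step 1 (pickup(B)): towers=[A; D/F; E/C] holding=B
step 2 (stack(B, C)): towers=[A; D/F; E/C/B] holding=-
step 3 (pickup(A)): towers=[D/F; E/C/B] holding=A
step 4 (stack(A, F)): towers=[D/F/A; E/C/B] holding=-
step 5 (unstack(B, C)): towers=[D/F/A; E/C] holding=B
step 6 (unstack(E, B)) [no-op]: towers=[D/F/A; E/C] holding=B
step 7 (stack(C, F)) [no-op]: towers=[D/F/A; E/C] holding=B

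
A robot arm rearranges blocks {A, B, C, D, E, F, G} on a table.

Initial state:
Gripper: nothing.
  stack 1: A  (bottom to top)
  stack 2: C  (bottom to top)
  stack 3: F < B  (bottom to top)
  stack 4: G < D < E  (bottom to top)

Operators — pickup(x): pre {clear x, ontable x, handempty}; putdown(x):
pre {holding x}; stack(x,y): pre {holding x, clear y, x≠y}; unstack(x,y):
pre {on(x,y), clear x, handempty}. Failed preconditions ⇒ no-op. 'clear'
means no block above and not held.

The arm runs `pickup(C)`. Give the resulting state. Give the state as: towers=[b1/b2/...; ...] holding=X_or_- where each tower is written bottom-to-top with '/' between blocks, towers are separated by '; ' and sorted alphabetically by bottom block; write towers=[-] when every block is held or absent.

towers=[A; F/B; G/D/E] holding=C

before: towers=[A; C; F/B; G/D/E] holding=-
pre[pickup(C)]: clear(C) ✓, ontable(C) ✓, handempty ✓
all met → apply pickup(C)
after:  towers=[A; F/B; G/D/E] holding=C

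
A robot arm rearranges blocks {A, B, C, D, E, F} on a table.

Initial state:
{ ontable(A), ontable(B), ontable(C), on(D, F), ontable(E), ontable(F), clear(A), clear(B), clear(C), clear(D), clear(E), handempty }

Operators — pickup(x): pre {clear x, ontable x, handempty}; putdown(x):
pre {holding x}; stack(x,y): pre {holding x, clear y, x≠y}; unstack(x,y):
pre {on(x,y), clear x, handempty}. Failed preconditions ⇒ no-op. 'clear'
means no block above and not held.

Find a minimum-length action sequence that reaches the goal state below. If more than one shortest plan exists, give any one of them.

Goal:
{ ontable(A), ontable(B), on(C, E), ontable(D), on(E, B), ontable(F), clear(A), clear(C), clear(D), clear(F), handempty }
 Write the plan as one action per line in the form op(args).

unstack(D, F)
putdown(D)
pickup(E)
stack(E, B)
pickup(C)
stack(C, E)

step 1 (unstack(D, F)): towers=[A; B; C; E; F] holding=D
step 2 (putdown(D)): towers=[A; B; C; D; E; F] holding=-
step 3 (pickup(E)): towers=[A; B; C; D; F] holding=E
step 4 (stack(E, B)): towers=[A; B/E; C; D; F] holding=-
step 5 (pickup(C)): towers=[A; B/E; D; F] holding=C
step 6 (stack(C, E)): towers=[A; B/E/C; D; F] holding=-
goal check: towers=[A; B/E/C; D; F] holding=- — reached (length 6, optimal by BFS)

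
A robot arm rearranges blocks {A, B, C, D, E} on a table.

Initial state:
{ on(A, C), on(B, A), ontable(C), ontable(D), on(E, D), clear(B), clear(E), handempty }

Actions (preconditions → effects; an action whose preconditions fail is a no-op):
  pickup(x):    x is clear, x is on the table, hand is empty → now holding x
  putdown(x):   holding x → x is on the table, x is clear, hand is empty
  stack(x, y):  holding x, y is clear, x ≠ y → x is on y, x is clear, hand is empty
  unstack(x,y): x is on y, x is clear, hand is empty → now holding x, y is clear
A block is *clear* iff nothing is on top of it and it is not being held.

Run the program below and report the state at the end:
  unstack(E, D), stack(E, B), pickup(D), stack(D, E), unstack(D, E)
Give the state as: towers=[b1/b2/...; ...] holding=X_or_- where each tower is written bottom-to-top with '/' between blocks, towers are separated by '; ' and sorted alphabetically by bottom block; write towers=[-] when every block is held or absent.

step 1 (unstack(E, D)): towers=[C/A/B; D] holding=E
step 2 (stack(E, B)): towers=[C/A/B/E; D] holding=-
step 3 (pickup(D)): towers=[C/A/B/E] holding=D
step 4 (stack(D, E)): towers=[C/A/B/E/D] holding=-
step 5 (unstack(D, E)): towers=[C/A/B/E] holding=D

towers=[C/A/B/E] holding=D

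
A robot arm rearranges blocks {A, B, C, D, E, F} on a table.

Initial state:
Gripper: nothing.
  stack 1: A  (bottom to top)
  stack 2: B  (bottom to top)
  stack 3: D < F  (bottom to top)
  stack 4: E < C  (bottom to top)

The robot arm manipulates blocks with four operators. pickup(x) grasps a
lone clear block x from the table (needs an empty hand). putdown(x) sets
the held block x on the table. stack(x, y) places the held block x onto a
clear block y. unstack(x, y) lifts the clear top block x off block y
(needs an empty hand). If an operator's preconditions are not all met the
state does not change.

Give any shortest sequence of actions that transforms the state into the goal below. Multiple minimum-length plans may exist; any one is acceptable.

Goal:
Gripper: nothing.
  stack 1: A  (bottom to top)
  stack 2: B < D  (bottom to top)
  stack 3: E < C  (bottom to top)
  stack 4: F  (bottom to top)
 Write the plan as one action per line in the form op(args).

step 1 (unstack(F, D)): towers=[A; B; D; E/C] holding=F
step 2 (putdown(F)): towers=[A; B; D; E/C; F] holding=-
step 3 (pickup(D)): towers=[A; B; E/C; F] holding=D
step 4 (stack(D, B)): towers=[A; B/D; E/C; F] holding=-
goal check: towers=[A; B/D; E/C; F] holding=- — reached (length 4, optimal by BFS)

unstack(F, D)
putdown(F)
pickup(D)
stack(D, B)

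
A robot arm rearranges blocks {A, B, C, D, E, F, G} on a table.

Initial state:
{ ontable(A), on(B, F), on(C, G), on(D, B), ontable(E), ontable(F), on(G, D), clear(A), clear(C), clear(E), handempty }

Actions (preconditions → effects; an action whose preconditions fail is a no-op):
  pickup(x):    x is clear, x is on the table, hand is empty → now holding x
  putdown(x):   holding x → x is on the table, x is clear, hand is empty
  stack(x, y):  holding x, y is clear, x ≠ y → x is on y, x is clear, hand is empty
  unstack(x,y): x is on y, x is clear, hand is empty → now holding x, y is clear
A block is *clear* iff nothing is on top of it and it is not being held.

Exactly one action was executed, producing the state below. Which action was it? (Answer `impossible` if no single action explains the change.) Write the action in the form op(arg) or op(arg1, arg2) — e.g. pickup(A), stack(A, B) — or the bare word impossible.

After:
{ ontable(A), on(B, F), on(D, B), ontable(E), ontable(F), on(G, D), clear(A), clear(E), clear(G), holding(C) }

target: towers=[A; E; F/B/D/G] holding=C
         pickup(A) → towers=[E; F/B/D/G/C] holding=A
         pickup(E) → towers=[A; F/B/D/G/C] holding=E
     unstack(C, G) → towers=[A; E; F/B/D/G] holding=C  ← match

unstack(C, G)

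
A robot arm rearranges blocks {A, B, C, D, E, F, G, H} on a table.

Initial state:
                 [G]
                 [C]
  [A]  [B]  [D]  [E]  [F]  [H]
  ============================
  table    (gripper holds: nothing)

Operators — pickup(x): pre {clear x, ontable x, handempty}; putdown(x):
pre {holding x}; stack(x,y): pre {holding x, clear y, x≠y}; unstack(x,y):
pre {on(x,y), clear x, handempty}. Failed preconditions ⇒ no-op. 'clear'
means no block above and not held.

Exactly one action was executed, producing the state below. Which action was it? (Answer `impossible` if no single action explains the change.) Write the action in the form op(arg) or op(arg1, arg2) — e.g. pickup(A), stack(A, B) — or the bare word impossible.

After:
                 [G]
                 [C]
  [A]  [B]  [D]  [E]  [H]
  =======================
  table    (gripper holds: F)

target: towers=[A; B; D; E/C/G; H] holding=F
     unstack(G, C) → towers=[A; B; D; E/C; F; H] holding=G
         pickup(A) → towers=[B; D; E/C/G; F; H] holding=A
         pickup(H) → towers=[A; B; D; E/C/G; F] holding=H
         pickup(B) → towers=[A; D; E/C/G; F; H] holding=B
         pickup(F) → towers=[A; B; D; E/C/G; H] holding=F  ← match
         pickup(D) → towers=[A; B; E/C/G; F; H] holding=D

pickup(F)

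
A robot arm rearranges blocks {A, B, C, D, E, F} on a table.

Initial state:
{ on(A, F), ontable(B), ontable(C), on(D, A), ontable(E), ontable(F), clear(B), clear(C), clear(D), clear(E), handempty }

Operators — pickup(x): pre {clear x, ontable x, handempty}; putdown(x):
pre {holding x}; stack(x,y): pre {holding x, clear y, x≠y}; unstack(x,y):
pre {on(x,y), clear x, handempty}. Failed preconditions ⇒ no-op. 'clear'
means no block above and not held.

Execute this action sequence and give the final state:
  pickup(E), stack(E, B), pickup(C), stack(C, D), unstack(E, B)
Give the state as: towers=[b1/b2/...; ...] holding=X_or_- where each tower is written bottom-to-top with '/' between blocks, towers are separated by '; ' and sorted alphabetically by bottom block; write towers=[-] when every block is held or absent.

step 1 (pickup(E)): towers=[B; C; F/A/D] holding=E
step 2 (stack(E, B)): towers=[B/E; C; F/A/D] holding=-
step 3 (pickup(C)): towers=[B/E; F/A/D] holding=C
step 4 (stack(C, D)): towers=[B/E; F/A/D/C] holding=-
step 5 (unstack(E, B)): towers=[B; F/A/D/C] holding=E

towers=[B; F/A/D/C] holding=E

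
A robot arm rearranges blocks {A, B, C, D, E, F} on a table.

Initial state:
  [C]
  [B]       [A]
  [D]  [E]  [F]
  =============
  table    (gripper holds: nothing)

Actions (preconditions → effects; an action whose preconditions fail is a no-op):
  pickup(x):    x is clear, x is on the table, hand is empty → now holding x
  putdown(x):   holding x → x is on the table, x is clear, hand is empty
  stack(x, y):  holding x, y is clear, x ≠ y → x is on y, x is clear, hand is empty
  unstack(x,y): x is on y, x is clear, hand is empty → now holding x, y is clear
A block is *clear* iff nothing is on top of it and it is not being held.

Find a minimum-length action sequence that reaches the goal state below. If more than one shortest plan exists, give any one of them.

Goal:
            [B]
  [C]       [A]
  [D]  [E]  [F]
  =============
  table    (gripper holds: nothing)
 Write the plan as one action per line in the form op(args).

step 1 (unstack(C, B)): towers=[D/B; E; F/A] holding=C
step 2 (putdown(C)): towers=[C; D/B; E; F/A] holding=-
step 3 (unstack(B, D)): towers=[C; D; E; F/A] holding=B
step 4 (stack(B, A)): towers=[C; D; E; F/A/B] holding=-
step 5 (pickup(C)): towers=[D; E; F/A/B] holding=C
step 6 (stack(C, D)): towers=[D/C; E; F/A/B] holding=-
goal check: towers=[D/C; E; F/A/B] holding=- — reached (length 6, optimal by BFS)

unstack(C, B)
putdown(C)
unstack(B, D)
stack(B, A)
pickup(C)
stack(C, D)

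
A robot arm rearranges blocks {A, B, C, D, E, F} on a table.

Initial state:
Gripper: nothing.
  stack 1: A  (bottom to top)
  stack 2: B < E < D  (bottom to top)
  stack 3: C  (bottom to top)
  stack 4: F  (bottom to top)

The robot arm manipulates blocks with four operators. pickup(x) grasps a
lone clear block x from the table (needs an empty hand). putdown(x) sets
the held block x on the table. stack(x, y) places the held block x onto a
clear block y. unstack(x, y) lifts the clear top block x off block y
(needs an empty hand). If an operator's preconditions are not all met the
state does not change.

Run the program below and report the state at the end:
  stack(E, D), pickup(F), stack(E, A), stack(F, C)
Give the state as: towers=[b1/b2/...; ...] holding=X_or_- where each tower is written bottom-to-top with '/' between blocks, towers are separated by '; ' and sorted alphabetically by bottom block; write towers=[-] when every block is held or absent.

towers=[A; B/E/D; C/F] holding=-

step 1 (stack(E, D)) [no-op]: towers=[A; B/E/D; C; F] holding=-
step 2 (pickup(F)): towers=[A; B/E/D; C] holding=F
step 3 (stack(E, A)) [no-op]: towers=[A; B/E/D; C] holding=F
step 4 (stack(F, C)): towers=[A; B/E/D; C/F] holding=-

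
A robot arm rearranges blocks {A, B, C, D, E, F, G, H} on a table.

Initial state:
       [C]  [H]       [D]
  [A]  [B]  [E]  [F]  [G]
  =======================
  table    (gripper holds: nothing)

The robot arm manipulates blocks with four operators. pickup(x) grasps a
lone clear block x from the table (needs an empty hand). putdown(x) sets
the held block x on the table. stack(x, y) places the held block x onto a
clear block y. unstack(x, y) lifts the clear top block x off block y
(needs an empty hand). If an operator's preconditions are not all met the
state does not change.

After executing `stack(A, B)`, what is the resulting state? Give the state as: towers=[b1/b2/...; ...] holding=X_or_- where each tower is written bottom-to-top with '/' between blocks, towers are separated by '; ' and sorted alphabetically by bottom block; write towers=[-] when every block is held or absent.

before: towers=[A; B/C; E/H; F; G/D] holding=-
pre[stack(A, B)]: holding(A) fail, clear(B) fail, A≠B ok
holding(A), clear(B) unmet → stack(A, B) is a no-op
after:  towers=[A; B/C; E/H; F; G/D] holding=-

towers=[A; B/C; E/H; F; G/D] holding=-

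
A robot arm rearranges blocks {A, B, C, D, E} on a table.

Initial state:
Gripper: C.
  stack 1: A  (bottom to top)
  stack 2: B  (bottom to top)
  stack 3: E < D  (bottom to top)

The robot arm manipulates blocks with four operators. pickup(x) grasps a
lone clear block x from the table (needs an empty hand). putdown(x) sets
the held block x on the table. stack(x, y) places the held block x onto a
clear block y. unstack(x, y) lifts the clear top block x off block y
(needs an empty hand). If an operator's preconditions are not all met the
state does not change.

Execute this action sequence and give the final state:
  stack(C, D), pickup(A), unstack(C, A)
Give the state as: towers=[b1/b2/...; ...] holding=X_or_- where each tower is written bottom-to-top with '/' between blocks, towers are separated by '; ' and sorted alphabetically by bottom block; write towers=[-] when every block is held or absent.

towers=[B; E/D/C] holding=A

step 1 (stack(C, D)): towers=[A; B; E/D/C] holding=-
step 2 (pickup(A)): towers=[B; E/D/C] holding=A
step 3 (unstack(C, A)) [no-op]: towers=[B; E/D/C] holding=A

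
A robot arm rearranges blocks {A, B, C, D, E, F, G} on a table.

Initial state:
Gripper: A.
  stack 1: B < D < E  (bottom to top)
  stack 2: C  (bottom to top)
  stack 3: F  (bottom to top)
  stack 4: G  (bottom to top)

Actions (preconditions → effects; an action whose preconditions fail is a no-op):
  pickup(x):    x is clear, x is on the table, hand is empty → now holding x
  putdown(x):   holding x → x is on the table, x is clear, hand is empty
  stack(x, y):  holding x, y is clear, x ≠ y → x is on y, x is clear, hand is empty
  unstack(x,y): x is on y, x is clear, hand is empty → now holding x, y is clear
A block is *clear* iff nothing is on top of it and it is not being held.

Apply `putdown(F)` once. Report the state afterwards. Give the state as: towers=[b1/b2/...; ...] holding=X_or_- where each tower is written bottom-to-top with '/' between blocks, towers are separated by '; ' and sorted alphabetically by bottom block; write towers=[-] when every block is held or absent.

towers=[B/D/E; C; F; G] holding=A

before: towers=[B/D/E; C; F; G] holding=A
pre[putdown(F)]: holding(F) no
holding(F) unmet → putdown(F) is a no-op
after:  towers=[B/D/E; C; F; G] holding=A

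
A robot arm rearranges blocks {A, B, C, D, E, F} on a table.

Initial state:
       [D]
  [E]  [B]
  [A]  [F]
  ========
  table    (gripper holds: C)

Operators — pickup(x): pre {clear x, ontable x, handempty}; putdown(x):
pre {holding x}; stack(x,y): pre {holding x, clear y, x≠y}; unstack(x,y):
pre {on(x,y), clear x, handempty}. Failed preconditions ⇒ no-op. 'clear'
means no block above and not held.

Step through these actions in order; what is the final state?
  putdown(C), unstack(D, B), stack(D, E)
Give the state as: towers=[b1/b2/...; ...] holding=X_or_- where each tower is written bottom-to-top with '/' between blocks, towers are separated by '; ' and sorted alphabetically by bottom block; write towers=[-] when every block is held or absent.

towers=[A/E/D; C; F/B] holding=-

step 1 (putdown(C)): towers=[A/E; C; F/B/D] holding=-
step 2 (unstack(D, B)): towers=[A/E; C; F/B] holding=D
step 3 (stack(D, E)): towers=[A/E/D; C; F/B] holding=-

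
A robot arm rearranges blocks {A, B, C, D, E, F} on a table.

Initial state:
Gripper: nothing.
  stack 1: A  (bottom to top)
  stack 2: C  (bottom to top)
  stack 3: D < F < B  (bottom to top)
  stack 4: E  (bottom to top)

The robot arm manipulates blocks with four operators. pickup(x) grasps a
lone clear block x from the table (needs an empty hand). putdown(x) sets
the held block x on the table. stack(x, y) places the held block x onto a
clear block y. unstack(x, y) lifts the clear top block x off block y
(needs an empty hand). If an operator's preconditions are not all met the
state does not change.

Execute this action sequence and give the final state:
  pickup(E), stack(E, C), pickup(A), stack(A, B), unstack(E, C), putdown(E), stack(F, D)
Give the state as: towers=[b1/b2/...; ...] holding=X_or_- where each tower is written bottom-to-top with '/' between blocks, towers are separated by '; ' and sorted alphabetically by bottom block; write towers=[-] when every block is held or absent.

step 1 (pickup(E)): towers=[A; C; D/F/B] holding=E
step 2 (stack(E, C)): towers=[A; C/E; D/F/B] holding=-
step 3 (pickup(A)): towers=[C/E; D/F/B] holding=A
step 4 (stack(A, B)): towers=[C/E; D/F/B/A] holding=-
step 5 (unstack(E, C)): towers=[C; D/F/B/A] holding=E
step 6 (putdown(E)): towers=[C; D/F/B/A; E] holding=-
step 7 (stack(F, D)) [no-op]: towers=[C; D/F/B/A; E] holding=-

towers=[C; D/F/B/A; E] holding=-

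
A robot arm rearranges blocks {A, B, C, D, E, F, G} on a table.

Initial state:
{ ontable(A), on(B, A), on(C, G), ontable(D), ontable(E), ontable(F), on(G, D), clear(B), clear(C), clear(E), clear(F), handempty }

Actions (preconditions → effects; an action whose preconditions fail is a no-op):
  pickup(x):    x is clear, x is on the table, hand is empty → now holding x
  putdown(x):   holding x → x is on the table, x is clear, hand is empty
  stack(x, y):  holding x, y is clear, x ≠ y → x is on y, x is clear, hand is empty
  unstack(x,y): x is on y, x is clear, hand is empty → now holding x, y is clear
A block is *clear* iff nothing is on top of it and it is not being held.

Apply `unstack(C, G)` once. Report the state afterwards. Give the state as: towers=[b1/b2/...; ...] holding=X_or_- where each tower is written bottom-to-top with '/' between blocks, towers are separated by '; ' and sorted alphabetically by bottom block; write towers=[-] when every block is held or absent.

before: towers=[A/B; D/G/C; E; F] holding=-
pre[unstack(C, G)]: on(C,G) ok, clear(C) ok, handempty ok
all met → apply unstack(C, G)
after:  towers=[A/B; D/G; E; F] holding=C

towers=[A/B; D/G; E; F] holding=C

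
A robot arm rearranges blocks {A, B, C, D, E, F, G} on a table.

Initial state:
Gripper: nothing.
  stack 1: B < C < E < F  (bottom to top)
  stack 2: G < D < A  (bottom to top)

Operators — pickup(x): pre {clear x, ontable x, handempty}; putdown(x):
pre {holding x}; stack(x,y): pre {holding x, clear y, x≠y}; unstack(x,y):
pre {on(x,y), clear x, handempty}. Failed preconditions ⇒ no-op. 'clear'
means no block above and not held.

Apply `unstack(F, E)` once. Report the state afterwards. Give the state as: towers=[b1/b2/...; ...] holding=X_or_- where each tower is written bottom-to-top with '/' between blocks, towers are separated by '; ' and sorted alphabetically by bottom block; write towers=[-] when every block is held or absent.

before: towers=[B/C/E/F; G/D/A] holding=-
pre[unstack(F, E)]: on(F,E) ✓, clear(F) ✓, handempty ✓
all met → apply unstack(F, E)
after:  towers=[B/C/E; G/D/A] holding=F

towers=[B/C/E; G/D/A] holding=F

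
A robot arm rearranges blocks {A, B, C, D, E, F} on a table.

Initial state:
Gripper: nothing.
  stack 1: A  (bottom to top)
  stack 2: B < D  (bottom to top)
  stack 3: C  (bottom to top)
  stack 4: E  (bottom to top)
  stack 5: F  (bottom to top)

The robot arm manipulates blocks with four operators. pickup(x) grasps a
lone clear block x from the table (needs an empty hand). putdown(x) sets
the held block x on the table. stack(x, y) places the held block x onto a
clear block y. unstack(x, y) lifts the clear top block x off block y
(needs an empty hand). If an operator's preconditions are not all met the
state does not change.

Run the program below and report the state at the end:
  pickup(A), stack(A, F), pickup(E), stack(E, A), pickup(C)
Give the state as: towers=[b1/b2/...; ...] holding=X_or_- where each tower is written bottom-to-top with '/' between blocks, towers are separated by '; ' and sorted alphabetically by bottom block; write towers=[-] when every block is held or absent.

towers=[B/D; F/A/E] holding=C

step 1 (pickup(A)): towers=[B/D; C; E; F] holding=A
step 2 (stack(A, F)): towers=[B/D; C; E; F/A] holding=-
step 3 (pickup(E)): towers=[B/D; C; F/A] holding=E
step 4 (stack(E, A)): towers=[B/D; C; F/A/E] holding=-
step 5 (pickup(C)): towers=[B/D; F/A/E] holding=C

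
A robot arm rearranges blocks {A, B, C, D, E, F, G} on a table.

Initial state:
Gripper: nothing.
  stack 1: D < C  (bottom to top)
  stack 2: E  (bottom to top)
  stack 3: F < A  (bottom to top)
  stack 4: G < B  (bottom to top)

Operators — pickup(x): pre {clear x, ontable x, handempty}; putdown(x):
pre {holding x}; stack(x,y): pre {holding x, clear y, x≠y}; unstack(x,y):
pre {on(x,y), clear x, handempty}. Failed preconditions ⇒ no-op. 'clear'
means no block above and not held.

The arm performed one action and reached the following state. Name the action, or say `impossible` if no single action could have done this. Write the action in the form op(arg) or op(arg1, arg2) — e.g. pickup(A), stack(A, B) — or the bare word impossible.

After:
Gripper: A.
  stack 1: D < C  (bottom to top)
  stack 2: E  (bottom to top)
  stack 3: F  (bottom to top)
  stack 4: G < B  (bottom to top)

target: towers=[D/C; E; F; G/B] holding=A
     unstack(B, G) → towers=[D/C; E; F/A; G] holding=B
     unstack(A, F) → towers=[D/C; E; F; G/B] holding=A  ← match
         pickup(E) → towers=[D/C; F/A; G/B] holding=E
     unstack(C, D) → towers=[D; E; F/A; G/B] holding=C

unstack(A, F)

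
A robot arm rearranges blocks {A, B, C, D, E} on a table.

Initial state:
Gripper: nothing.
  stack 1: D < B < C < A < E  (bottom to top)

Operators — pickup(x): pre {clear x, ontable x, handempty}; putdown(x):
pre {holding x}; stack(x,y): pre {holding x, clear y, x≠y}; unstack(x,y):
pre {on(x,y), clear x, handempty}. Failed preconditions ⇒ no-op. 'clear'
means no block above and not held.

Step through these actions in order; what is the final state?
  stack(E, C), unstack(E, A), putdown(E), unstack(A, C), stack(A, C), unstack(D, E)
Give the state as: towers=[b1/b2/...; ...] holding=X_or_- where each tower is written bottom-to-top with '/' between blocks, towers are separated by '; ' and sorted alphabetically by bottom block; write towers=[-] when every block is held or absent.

step 1 (stack(E, C)) [no-op]: towers=[D/B/C/A/E] holding=-
step 2 (unstack(E, A)): towers=[D/B/C/A] holding=E
step 3 (putdown(E)): towers=[D/B/C/A; E] holding=-
step 4 (unstack(A, C)): towers=[D/B/C; E] holding=A
step 5 (stack(A, C)): towers=[D/B/C/A; E] holding=-
step 6 (unstack(D, E)) [no-op]: towers=[D/B/C/A; E] holding=-

towers=[D/B/C/A; E] holding=-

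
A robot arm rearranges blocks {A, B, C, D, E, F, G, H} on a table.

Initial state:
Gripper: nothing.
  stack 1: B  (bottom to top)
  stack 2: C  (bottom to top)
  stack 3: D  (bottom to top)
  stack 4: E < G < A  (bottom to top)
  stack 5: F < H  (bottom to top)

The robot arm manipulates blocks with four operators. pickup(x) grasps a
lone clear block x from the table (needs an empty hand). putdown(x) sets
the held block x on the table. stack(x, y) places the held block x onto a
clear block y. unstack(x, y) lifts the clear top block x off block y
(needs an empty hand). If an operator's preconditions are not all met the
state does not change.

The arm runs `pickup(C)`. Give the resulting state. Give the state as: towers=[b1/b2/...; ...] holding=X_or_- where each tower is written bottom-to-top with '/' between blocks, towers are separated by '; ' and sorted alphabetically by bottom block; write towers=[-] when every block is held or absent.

towers=[B; D; E/G/A; F/H] holding=C

before: towers=[B; C; D; E/G/A; F/H] holding=-
pre[pickup(C)]: clear(C) yes, ontable(C) yes, handempty yes
all met → apply pickup(C)
after:  towers=[B; D; E/G/A; F/H] holding=C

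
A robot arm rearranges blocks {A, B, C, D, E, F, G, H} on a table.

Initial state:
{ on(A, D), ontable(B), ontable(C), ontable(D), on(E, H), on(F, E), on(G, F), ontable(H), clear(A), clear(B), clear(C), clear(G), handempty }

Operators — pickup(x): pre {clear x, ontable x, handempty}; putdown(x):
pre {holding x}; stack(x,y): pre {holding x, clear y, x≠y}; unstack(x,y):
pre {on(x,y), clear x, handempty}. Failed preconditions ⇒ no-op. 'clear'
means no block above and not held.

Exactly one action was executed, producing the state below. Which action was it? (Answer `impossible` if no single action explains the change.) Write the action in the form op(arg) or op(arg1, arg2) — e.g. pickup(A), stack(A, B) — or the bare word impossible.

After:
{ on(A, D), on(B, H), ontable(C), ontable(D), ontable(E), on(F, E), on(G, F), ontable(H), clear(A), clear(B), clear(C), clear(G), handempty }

target: towers=[C; D/A; E/F/G; H/B] holding=-
     unstack(G, F) → towers=[B; C; D/A; H/E/F] holding=G
     unstack(A, D) → towers=[B; C; D; H/E/F/G] holding=A
         pickup(B) → towers=[C; D/A; H/E/F/G] holding=B
         pickup(C) → towers=[B; D/A; H/E/F/G] holding=C
none of the 4 applicable actions match → impossible

impossible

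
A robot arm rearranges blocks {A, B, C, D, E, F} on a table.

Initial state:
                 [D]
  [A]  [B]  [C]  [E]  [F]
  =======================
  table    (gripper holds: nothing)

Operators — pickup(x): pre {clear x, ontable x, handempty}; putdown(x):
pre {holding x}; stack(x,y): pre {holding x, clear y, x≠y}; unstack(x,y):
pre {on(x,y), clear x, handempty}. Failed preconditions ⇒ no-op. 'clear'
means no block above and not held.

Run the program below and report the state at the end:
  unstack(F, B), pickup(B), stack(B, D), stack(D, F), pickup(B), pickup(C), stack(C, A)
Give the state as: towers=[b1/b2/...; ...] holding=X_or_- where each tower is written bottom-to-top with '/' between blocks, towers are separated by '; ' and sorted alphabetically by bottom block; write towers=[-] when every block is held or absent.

towers=[A/C; E/D/B; F] holding=-

step 1 (unstack(F, B)) [no-op]: towers=[A; B; C; E/D; F] holding=-
step 2 (pickup(B)): towers=[A; C; E/D; F] holding=B
step 3 (stack(B, D)): towers=[A; C; E/D/B; F] holding=-
step 4 (stack(D, F)) [no-op]: towers=[A; C; E/D/B; F] holding=-
step 5 (pickup(B)) [no-op]: towers=[A; C; E/D/B; F] holding=-
step 6 (pickup(C)): towers=[A; E/D/B; F] holding=C
step 7 (stack(C, A)): towers=[A/C; E/D/B; F] holding=-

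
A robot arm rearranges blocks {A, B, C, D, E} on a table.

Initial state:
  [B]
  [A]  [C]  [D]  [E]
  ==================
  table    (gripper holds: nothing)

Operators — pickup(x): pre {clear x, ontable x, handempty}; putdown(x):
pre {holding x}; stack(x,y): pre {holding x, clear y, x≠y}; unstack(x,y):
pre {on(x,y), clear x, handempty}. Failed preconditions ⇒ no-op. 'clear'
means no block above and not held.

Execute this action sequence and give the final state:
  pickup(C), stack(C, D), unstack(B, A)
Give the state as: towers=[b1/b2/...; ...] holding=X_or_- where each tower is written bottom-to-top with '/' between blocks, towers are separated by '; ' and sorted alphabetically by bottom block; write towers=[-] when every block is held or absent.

towers=[A; D/C; E] holding=B

step 1 (pickup(C)): towers=[A/B; D; E] holding=C
step 2 (stack(C, D)): towers=[A/B; D/C; E] holding=-
step 3 (unstack(B, A)): towers=[A; D/C; E] holding=B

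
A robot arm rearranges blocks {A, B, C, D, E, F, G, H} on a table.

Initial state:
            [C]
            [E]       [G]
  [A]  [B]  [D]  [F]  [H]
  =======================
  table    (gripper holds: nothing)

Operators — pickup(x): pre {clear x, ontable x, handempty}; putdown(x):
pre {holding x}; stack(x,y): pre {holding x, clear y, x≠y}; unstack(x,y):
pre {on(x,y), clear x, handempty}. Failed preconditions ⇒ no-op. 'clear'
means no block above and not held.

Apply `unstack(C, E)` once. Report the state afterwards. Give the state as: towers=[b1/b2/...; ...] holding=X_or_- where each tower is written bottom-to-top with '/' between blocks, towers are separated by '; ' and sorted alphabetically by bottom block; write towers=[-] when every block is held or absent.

before: towers=[A; B; D/E/C; F; H/G] holding=-
pre[unstack(C, E)]: on(C,E) yes, clear(C) yes, handempty yes
all met → apply unstack(C, E)
after:  towers=[A; B; D/E; F; H/G] holding=C

towers=[A; B; D/E; F; H/G] holding=C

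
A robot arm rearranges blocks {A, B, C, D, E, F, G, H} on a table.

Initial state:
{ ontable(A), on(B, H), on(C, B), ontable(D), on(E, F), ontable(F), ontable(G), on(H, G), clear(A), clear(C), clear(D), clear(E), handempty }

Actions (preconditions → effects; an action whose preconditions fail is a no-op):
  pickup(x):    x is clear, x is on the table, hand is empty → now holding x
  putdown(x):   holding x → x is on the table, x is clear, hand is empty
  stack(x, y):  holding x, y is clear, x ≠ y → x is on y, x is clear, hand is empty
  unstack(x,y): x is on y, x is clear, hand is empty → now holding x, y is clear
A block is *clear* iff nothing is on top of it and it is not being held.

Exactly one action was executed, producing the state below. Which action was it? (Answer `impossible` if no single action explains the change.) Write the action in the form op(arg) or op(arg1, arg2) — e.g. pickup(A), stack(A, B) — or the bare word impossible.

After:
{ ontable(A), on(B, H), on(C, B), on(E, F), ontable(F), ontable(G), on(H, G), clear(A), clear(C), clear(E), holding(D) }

pickup(D)

target: towers=[A; F/E; G/H/B/C] holding=D
         pickup(A) → towers=[D; F/E; G/H/B/C] holding=A
     unstack(E, F) → towers=[A; D; F; G/H/B/C] holding=E
         pickup(D) → towers=[A; F/E; G/H/B/C] holding=D  ← match
     unstack(C, B) → towers=[A; D; F/E; G/H/B] holding=C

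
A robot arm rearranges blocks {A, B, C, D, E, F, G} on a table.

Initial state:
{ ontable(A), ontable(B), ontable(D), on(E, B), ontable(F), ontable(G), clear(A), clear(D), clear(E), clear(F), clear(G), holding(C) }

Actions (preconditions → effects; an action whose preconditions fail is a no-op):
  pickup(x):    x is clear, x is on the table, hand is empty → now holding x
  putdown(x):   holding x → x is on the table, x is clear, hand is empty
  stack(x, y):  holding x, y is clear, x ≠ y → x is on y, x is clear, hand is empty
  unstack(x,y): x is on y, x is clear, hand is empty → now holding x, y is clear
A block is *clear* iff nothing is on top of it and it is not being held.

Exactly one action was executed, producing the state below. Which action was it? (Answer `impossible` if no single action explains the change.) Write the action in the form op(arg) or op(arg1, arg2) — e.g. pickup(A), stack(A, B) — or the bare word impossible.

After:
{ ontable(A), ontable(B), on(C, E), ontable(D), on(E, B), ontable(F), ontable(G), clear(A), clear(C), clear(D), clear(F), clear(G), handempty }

stack(C, E)

target: towers=[A; B/E/C; D; F; G] holding=-
        putdown(C) → towers=[A; B/E; C; D; F; G] holding=-
       stack(C, F) → towers=[A; B/E; D; F/C; G] holding=-
       stack(C, G) → towers=[A; B/E; D; F; G/C] holding=-
       stack(C, D) → towers=[A; B/E; D/C; F; G] holding=-
       stack(C, A) → towers=[A/C; B/E; D; F; G] holding=-
       stack(C, E) → towers=[A; B/E/C; D; F; G] holding=-  ← match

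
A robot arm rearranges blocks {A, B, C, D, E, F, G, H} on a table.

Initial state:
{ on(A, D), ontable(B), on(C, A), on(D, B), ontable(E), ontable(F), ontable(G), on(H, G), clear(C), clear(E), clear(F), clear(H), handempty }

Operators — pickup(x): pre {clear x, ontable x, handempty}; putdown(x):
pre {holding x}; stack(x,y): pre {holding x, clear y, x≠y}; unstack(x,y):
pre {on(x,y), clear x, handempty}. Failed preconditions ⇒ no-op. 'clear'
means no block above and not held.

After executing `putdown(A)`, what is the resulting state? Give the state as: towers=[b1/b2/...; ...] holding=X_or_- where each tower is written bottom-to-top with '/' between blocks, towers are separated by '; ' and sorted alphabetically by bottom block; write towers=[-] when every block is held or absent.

towers=[B/D/A/C; E; F; G/H] holding=-

before: towers=[B/D/A/C; E; F; G/H] holding=-
pre[putdown(A)]: holding(A) no
holding(A) unmet → putdown(A) is a no-op
after:  towers=[B/D/A/C; E; F; G/H] holding=-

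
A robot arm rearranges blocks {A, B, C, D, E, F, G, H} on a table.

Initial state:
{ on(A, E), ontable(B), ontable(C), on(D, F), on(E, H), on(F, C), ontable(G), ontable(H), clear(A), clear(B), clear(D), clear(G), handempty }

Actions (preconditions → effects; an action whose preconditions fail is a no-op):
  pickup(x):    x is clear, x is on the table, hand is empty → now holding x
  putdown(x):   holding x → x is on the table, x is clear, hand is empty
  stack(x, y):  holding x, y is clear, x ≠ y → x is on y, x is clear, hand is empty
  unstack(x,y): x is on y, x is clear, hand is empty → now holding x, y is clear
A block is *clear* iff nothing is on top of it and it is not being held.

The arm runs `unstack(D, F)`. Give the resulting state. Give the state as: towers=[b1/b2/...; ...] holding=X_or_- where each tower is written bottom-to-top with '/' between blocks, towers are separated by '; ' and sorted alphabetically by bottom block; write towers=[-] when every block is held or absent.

towers=[B; C/F; G; H/E/A] holding=D

before: towers=[B; C/F/D; G; H/E/A] holding=-
pre[unstack(D, F)]: on(D,F) ok, clear(D) ok, handempty ok
all met → apply unstack(D, F)
after:  towers=[B; C/F; G; H/E/A] holding=D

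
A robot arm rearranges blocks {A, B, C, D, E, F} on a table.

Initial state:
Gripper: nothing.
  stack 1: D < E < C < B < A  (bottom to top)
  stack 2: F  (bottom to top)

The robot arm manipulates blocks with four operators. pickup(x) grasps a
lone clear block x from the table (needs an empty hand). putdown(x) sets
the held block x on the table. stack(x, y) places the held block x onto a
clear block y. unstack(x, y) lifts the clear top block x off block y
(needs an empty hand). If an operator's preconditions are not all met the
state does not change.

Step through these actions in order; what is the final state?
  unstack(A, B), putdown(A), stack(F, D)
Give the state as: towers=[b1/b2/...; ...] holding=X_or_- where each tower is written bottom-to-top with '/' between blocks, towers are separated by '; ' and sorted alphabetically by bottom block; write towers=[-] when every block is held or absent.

towers=[A; D/E/C/B; F] holding=-

step 1 (unstack(A, B)): towers=[D/E/C/B; F] holding=A
step 2 (putdown(A)): towers=[A; D/E/C/B; F] holding=-
step 3 (stack(F, D)) [no-op]: towers=[A; D/E/C/B; F] holding=-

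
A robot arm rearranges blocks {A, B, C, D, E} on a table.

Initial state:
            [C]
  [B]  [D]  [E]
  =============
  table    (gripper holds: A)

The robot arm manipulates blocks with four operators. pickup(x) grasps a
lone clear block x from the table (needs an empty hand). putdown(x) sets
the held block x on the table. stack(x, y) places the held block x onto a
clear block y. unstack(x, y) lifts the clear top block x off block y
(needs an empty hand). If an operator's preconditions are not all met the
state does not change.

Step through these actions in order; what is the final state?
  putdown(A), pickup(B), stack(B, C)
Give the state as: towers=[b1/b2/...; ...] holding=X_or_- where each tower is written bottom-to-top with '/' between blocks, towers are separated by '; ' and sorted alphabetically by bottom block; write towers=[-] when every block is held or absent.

towers=[A; D; E/C/B] holding=-

step 1 (putdown(A)): towers=[A; B; D; E/C] holding=-
step 2 (pickup(B)): towers=[A; D; E/C] holding=B
step 3 (stack(B, C)): towers=[A; D; E/C/B] holding=-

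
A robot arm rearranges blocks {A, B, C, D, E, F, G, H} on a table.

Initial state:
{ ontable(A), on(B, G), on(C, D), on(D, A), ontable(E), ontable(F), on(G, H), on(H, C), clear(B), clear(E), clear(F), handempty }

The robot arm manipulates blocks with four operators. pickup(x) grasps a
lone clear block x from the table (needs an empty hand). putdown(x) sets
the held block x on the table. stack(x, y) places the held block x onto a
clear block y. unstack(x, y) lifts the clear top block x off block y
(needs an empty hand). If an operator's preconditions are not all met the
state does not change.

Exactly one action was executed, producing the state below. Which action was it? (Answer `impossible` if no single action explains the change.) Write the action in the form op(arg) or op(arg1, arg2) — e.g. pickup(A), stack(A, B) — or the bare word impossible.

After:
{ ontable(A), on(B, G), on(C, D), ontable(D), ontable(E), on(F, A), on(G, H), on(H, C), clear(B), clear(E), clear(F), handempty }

target: towers=[A/F; D/C/H/G/B; E] holding=-
         pickup(E) → towers=[A/D/C/H/G/B; F] holding=E
     unstack(B, G) → towers=[A/D/C/H/G; E; F] holding=B
         pickup(F) → towers=[A/D/C/H/G/B; E] holding=F
none of the 3 applicable actions match → impossible

impossible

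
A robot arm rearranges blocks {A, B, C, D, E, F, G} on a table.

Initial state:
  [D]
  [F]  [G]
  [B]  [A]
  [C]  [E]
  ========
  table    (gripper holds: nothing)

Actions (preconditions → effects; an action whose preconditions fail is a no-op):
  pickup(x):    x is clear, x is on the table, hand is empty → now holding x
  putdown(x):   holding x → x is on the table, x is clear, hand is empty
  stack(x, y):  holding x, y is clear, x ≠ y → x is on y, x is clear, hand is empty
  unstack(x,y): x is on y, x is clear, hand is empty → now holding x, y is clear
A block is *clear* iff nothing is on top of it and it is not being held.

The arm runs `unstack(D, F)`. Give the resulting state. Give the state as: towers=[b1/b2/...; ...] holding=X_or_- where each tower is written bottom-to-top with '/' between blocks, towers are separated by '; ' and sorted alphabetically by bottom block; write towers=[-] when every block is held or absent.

towers=[C/B/F; E/A/G] holding=D

before: towers=[C/B/F/D; E/A/G] holding=-
pre[unstack(D, F)]: on(D,F) ok, clear(D) ok, handempty ok
all met → apply unstack(D, F)
after:  towers=[C/B/F; E/A/G] holding=D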